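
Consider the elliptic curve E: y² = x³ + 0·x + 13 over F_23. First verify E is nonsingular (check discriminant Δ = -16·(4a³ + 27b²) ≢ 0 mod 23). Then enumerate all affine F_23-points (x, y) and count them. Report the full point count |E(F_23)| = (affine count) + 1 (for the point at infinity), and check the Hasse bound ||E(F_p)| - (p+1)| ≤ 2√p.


Affine points = {(0, 6), (0, 17), (4, 10), (4, 13), (5, 0), (9, 11), (9, 12), (10, 1), (10, 22), (12, 4), (12, 19), (13, 5), (13, 18), (17, 2), (17, 21), (18, 7), (18, 16), (19, 8), (19, 15), (20, 3), (20, 20), (22, 9), (22, 14)}; affine count = 23; |E(F_23)| = 24.

Discriminant check: Δ ∝ 4a³ + 27b² = 4·0³ + 27·13² = 4·0 + 27·169 ≡ 9 (mod 23). Nonzero ⇒ E is nonsingular.
For each x ∈ F_23, compute rhs = x³ + 0·x + 13 mod 23, then count y ∈ F_23 with y² ≡ rhs.
  x = 0: rhs = 13, matching y values: 6, 17 (2 points).
  x = 1: rhs = 14, matching y values: none (0 points).
  x = 2: rhs = 21, matching y values: none (0 points).
  x = 3: rhs = 17, matching y values: none (0 points).
  x = 4: rhs = 8, matching y values: 10, 13 (2 points).
  x = 5: rhs = 0, matching y values: 0 (1 points).
  x = 6: rhs = 22, matching y values: none (0 points).
  x = 7: rhs = 11, matching y values: none (0 points).
  x = 8: rhs = 19, matching y values: none (0 points).
  x = 9: rhs = 6, matching y values: 11, 12 (2 points).
  x = 10: rhs = 1, matching y values: 1, 22 (2 points).
  x = 11: rhs = 10, matching y values: none (0 points).
  x = 12: rhs = 16, matching y values: 4, 19 (2 points).
  x = 13: rhs = 2, matching y values: 5, 18 (2 points).
  x = 14: rhs = 20, matching y values: none (0 points).
  x = 15: rhs = 7, matching y values: none (0 points).
  x = 16: rhs = 15, matching y values: none (0 points).
  x = 17: rhs = 4, matching y values: 2, 21 (2 points).
  x = 18: rhs = 3, matching y values: 7, 16 (2 points).
  x = 19: rhs = 18, matching y values: 8, 15 (2 points).
  x = 20: rhs = 9, matching y values: 3, 20 (2 points).
  x = 21: rhs = 5, matching y values: none (0 points).
  x = 22: rhs = 12, matching y values: 9, 14 (2 points).
Total affine count: 23.
Full point count |E(F_23)| = 23 + 1 = 24.
Hasse bound: |24 − (23+1)| = |0| = 0 ≤ 2√23 ≈ 9.5917 ✓.


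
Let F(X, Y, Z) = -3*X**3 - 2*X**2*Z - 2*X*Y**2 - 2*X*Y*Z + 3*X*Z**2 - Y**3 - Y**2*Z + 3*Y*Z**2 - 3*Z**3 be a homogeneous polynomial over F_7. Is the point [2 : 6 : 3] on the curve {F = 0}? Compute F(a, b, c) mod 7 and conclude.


F(2,6,3) ≡ 2 (mod 7); P is NOT on the curve.

Evaluate F(2, 6, 3) term-by-term (mod 7).
  -3*X**3 ↦ -3·8·1·1 = -24
  -2*X**2*Z ↦ -2·4·1·3 = -24
  -2*X*Y**2 ↦ -2·2·36·1 = -144
  -2*X*Y*Z ↦ -2·2·6·3 = -72
  3*X*Z**2 ↦ 3·2·1·9 = 54
  -Y**3 ↦ -1·1·216·1 = -216
  -Y**2*Z ↦ -1·1·36·3 = -108
  3*Y*Z**2 ↦ 3·1·6·9 = 162
  -3*Z**3 ↦ -3·1·1·27 = -81
Sum: F(2, 6, 3) = (-24) + (-24) + (-144) + (-72) + (54) + (-216) + (-108) + (162) + (-81) = -453.
Reducing mod 7: -453 ≡ 2 (mod 7).
Since F(a, b, c) ≡ 2 ≠ 0 (mod 7), P does NOT lie on the curve.


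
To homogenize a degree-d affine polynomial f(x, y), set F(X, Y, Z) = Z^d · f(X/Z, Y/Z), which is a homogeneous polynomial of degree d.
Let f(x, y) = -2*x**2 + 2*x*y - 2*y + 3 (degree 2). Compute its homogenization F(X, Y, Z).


F(X, Y, Z) = -2*X**2 + 2*X*Y - 2*Y*Z + 3*Z**2

deg(f) = 2.
Substitute x = X/Z, y = Y/Z into f, then multiply by Z^2.
  monomial -2·x^2·y^0 ↦ -2·X^2·Y^0·Z^0.
  monomial 2·x^1·y^1 ↦ 2·X^1·Y^1·Z^0.
  monomial -2·x^0·y^1 ↦ -2·X^0·Y^1·Z^1.
  monomial 3·x^0·y^0 ↦ 3·X^0·Y^0·Z^2.
Collecting: F(X, Y, Z) = -2*X**2 + 2*X*Y - 2*Y*Z + 3*Z**2.


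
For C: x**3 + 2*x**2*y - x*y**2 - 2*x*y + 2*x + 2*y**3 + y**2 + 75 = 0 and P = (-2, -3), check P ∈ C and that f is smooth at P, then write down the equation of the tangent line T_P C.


Tangent line at P: 35*x + 48*y + 214 = 0.

Step 1: f(-2, -3) = 0, so P lies on C.
Step 2: partial derivatives
  f_x(x, y) = 3*x**2 + 4*x*y - y**2 - 2*y + 2, f_y(x, y) = 2*x**2 - 2*x*y - 2*x + 6*y**2 + 2*y.
  f_x(P) = 35, f_y(P) = 48 (gradient nonzero, so P is smooth).
Step 3: tangent line at P: 35·(x − -2) + 48·(y − -3) = 0.
Expanding: 35*x + 48*y + 214 = 0.


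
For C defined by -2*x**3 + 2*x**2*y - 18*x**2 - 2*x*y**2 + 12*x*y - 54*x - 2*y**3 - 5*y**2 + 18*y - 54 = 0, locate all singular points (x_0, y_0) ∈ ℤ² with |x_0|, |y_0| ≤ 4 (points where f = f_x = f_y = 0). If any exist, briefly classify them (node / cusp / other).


Singular points: {(-3, 0)}; classification: cusp.

Compute partial derivatives:
  f_x = -6*x**2 + 4*x*y - 36*x - 2*y**2 + 12*y - 54.
  f_y = 2*x**2 - 4*x*y + 12*x - 6*y**2 - 10*y + 18.
Scan x_0 ∈ {−4, ..., 4}. For each x_0, f_y(x_0, y) is a polynomial in y; find its integer roots y ∈ {−4, ..., 4}, then test f_x and f at those candidates.
  x = -4: f_y(-4, y) = -6*y**2 + 6*y + 2; no integer root y with |y| ≤ 4.
  x = -3: f_y(-3, y) = -6*y**2 + 2*y; vanishes at y ∈ {0}. (-3, 0): f_x = 0, f = 0 — SINGULAR.
  x = -2: f_y(-2, y) = -6*y**2 - 2*y + 2; no integer root y with |y| ≤ 4.
  x = -1: f_y(-1, y) = -6*y**2 - 6*y + 8; no integer root y with |y| ≤ 4.
  x = 0: f_y(0, y) = -6*y**2 - 10*y + 18; no integer root y with |y| ≤ 4.
  x = 1: f_y(1, y) = -6*y**2 - 14*y + 32; no integer root y with |y| ≤ 4.
  x = 2: f_y(2, y) = -6*y**2 - 18*y + 50; no integer root y with |y| ≤ 4.
  x = 3: f_y(3, y) = -6*y**2 - 22*y + 72; no integer root y with |y| ≤ 4.
  x = 4: f_y(4, y) = -6*y**2 - 26*y + 98; no integer root y with |y| ≤ 4.
Only singular point on the grid: (-3, 0).
Classify: substitute x = -3 + u, y = 0 + v and expand: f = -2*u**3 + 2*u**2*v - 2*u*v**2 - 2*v**3 + v**2.
No constant or linear terms (consistent with a singular point). Quadratic part: v**2. Cubic part: -2*u**3 + 2*u**2*v - 2*u*v**2 - 2*v**3.
The quadratic part v**2 is a perfect square, so there is a single (double) tangent line v = 0, i.e. y = 0. Restricting the cubic part to that line (v = 0) leaves -2*u**3 ≠ 0, so f is not divisible by v and the branch is v² ≈ 2*u**3 to lowest order — this is a cusp.
Classification: cusp.


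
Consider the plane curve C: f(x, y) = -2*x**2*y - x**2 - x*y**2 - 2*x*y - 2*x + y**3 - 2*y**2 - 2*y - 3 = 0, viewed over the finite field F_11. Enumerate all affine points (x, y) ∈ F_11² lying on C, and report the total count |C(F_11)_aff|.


Affine F_11-points: {(0, 3), (1, 2), (1, 6), (2, 0), (7, 0), (7, 3), (7, 6), (8, 2), (10, 5)}; count = 9.

For each of the 121 pairs (x, y) ∈ F_11², evaluate f(x, y) mod 11. Record the zeros.
  x = 0: [0↦8, 1↦5, 2↦4, 3↦0, 4↦10, 5↦7, 6↦8, 7↦8, 8↦2, 9↦7, 10↦7]  zeros at y ∈ {3}
  x = 1: [0↦5, 1↦8, 2↦0, 3↦9, 4↦8, 5↦3, 6↦0, 7↦5, 8↦2, 9↦8, 10↦7]  zeros at y ∈ {2, 6}
  x = 2: [0↦0, 1↦5, 2↦8, 3↦4, 4↦10, 5↦10, 6↦10, 7↦5, 8↦1, 9↦4, 10↦9]  zeros at y ∈ {0}
  x = 3: [0↦4, 1↦7, 2↦6, 3↦7, 4↦5, 5↦6, 6↦5, 7↦8, 8↦10, 9↦6, 10↦2]  zeros at y ∈ ∅
  x = 4: [0↦6, 1↦3, 2↦5, 3↦7, 4↦4, 5↦2, 6↦7, 7↦3, 8↦7, 9↦3, 10↦8]  zeros at y ∈ ∅
  x = 5: [0↦6, 1↦4, 2↦5, 3↦4, 4↦7, 5↦9, 6↦5, 7↦1, 8↦3, 9↦6, 10↦5]  zeros at y ∈ ∅
  x = 6: [0↦4, 1↦10, 2↦6, 3↦9, 4↦3, 5↦5, 6↦10, 7↦2, 8↦9, 9↦4, 10↦4]  zeros at y ∈ ∅
  x = 7: [0↦0, 1↦10, 2↦8, 3↦0, 4↦3, 5↦1, 6↦0, 7↦6, 8↦3, 9↦8, 10↦5]  zeros at y ∈ {0, 3, 6}
  x = 8: [0↦5, 1↦4, 2↦0, 3↦10, 4↦7, 5↦8, 6↦8, 7↦2, 8↦7, 9↦7, 10↦8]  zeros at y ∈ {2}
  x = 9: [0↦8, 1↦3, 2↦4, 3↦6, 4↦4, 5↦4, 6↦1, 7↦1, 8↦10, 9↦1, 10↦2]  zeros at y ∈ ∅
  x = 10: [0↦9, 1↦7, 2↦9, 3↦10, 4↦5, 5↦0, 6↦1, 7↦3, 8↦1, 9↦1, 10↦9]  zeros at y ∈ {5}
Collecting zeros: affine points = {(0, 3), (1, 2), (1, 6), (2, 0), (7, 0), (7, 3), (7, 6), (8, 2), (10, 5)}.
Total count |C(F_11)_aff| = 9.


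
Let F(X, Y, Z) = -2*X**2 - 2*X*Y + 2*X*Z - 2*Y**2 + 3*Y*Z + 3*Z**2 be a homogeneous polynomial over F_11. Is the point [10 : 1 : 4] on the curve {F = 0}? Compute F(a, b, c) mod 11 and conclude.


F(10,1,4) ≡ 6 (mod 11); P is NOT on the curve.

Evaluate F(10, 1, 4) term-by-term (mod 11).
  -2*X**2 ↦ -2·100·1·1 = -200
  -2*X*Y ↦ -2·10·1·1 = -20
  2*X*Z ↦ 2·10·1·4 = 80
  -2*Y**2 ↦ -2·1·1·1 = -2
  3*Y*Z ↦ 3·1·1·4 = 12
  3*Z**2 ↦ 3·1·1·16 = 48
Sum: F(10, 1, 4) = (-200) + (-20) + (80) + (-2) + (12) + (48) = -82.
Reducing mod 11: -82 ≡ 6 (mod 11).
Since F(a, b, c) ≡ 6 ≠ 0 (mod 11), P does NOT lie on the curve.


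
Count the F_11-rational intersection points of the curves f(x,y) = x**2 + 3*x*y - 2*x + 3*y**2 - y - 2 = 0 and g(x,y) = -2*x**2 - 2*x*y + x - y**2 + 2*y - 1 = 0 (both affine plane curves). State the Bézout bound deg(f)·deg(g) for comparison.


Common zeros: {(0, 1)}; count = 1; Bézout bound = 4.

deg(f) = 2, deg(g) = 2, so Bézout bound = 4.
Scan x ∈ F_11. For each x, list the y ∈ F_11 with f(x, y) ≡ 0 and those with g(x, y) ≡ 0 (mod 11); the common zeros in that column are the intersection.
  x = 0: f ≡ 0 at y ∈ {1, 3}; g ≡ 0 at y ∈ {1}; common: {1}.
  x = 1: f ≡ 0 at y ∈ ∅; g ≡ 0 at y ∈ {3, 8}; common: ∅.
  x = 2: f ≡ 0 at y ∈ {4, 9}; g ≡ 0 at y ∈ {3, 6}; common: ∅.
  x = 3: f ≡ 0 at y ∈ ∅; g ≡ 0 at y ∈ ∅; common: ∅.
  x = 4: f ≡ 0 at y ∈ {3, 8}; g ≡ 0 at y ∈ ∅; common: ∅.
  x = 5: f ≡ 0 at y ∈ ∅; g ≡ 0 at y ∈ {1, 2}; common: ∅.
  x = 6: f ≡ 0 at y ∈ {0, 9}; g ≡ 0 at y ∈ ∅; common: ∅.
  x = 7: f ≡ 0 at y ∈ {0, 8}; g ≡ 0 at y ∈ ∅; common: ∅.
  x = 8: f ≡ 0 at y ∈ ∅; g ≡ 0 at y ∈ {0, 8}; common: ∅.
  x = 9: f ≡ 0 at y ∈ ∅; g ≡ 0 at y ∈ {0, 6}; common: ∅.
  x = 10: f ≡ 0 at y ∈ {1, 4}; g ≡ 0 at y ∈ {2}; common: ∅.
Collecting: common zeros = {(0, 1)}, so the count is 1.
Comparison with the Bézout bound: 1 ≤ 4 = deg(f)·deg(g), as expected for curves with no common component (the affine F_11-count falls short of the bound because intersections may lie at infinity, over extension fields, or carry multiplicity).


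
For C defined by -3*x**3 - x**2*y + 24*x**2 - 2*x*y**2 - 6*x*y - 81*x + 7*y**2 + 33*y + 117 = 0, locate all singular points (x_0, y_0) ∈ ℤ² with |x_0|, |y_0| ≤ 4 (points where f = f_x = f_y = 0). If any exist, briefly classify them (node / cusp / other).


Singular points: {(3, -3)}; classification: cusp.

Compute partial derivatives:
  f_x = -9*x**2 - 2*x*y + 48*x - 2*y**2 - 6*y - 81.
  f_y = -x**2 - 4*x*y - 6*x + 14*y + 33.
Scan x_0 ∈ {−4, ..., 4}. For each x_0, f_y(x_0, y) is a polynomial in y; find its integer roots y ∈ {−4, ..., 4}, then test f_x and f at those candidates.
  x = -4: f_y(-4, y) = 30*y + 41; no integer root y with |y| ≤ 4.
  x = -3: f_y(-3, y) = 26*y + 42; no integer root y with |y| ≤ 4.
  x = -2: f_y(-2, y) = 22*y + 41; no integer root y with |y| ≤ 4.
  x = -1: f_y(-1, y) = 18*y + 38; no integer root y with |y| ≤ 4.
  x = 0: f_y(0, y) = 14*y + 33; no integer root y with |y| ≤ 4.
  x = 1: f_y(1, y) = 10*y + 26; no integer root y with |y| ≤ 4.
  x = 2: f_y(2, y) = 6*y + 17; no integer root y with |y| ≤ 4.
  x = 3: f_y(3, y) = 2*y + 6; vanishes at y ∈ {-3}. (3, -3): f_x = 0, f = 0 — SINGULAR.
  x = 4: f_y(4, y) = -2*y - 7; no integer root y with |y| ≤ 4.
Only singular point on the grid: (3, -3).
Classify: substitute x = 3 + u, y = -3 + v and expand: f = -3*u**3 - u**2*v - 2*u*v**2 + v**2.
No constant or linear terms (consistent with a singular point). Quadratic part: v**2. Cubic part: -3*u**3 - u**2*v - 2*u*v**2.
The quadratic part v**2 is a perfect square, so there is a single (double) tangent line v = 0, i.e. y = -3. Restricting the cubic part to that line (v = 0) leaves -3*u**3 ≠ 0, so f is not divisible by v and the branch is v² ≈ 3*u**3 to lowest order — this is a cusp.
Classification: cusp.


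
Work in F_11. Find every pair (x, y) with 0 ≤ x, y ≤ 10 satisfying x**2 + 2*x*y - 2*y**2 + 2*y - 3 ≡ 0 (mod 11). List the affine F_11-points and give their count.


Affine F_11-points: {(1, 1), (2, 7), (5, 0), (5, 6), (6, 0), (6, 7), (8, 1), (8, 8), (9, 2), (9, 8)}; count = 10.

For each of the 121 pairs (x, y) ∈ F_11², evaluate f(x, y) mod 11. Record the zeros.
  x = 0: [0↦8, 1↦8, 2↦4, 3↦7, 4↦6, 5↦1, 6↦3, 7↦1, 8↦6, 9↦7, 10↦4]  zeros at y ∈ ∅
  x = 1: [0↦9, 1↦0, 2↦9, 3↦3, 4↦4, 5↦1, 6↦5, 7↦5, 8↦1, 9↦4, 10↦3]  zeros at y ∈ {1}
  x = 2: [0↦1, 1↦5, 2↦5, 3↦1, 4↦4, 5↦3, 6↦9, 7↦0, 8↦9, 9↦3, 10↦4]  zeros at y ∈ {7}
  x = 3: [0↦6, 1↦1, 2↦3, 3↦1, 4↦6, 5↦7, 6↦4, 7↦8, 8↦8, 9↦4, 10↦7]  zeros at y ∈ ∅
  x = 4: [0↦2, 1↦10, 2↦3, 3↦3, 4↦10, 5↦2, 6↦1, 7↦7, 8↦9, 9↦7, 10↦1]  zeros at y ∈ ∅
  x = 5: [0↦0, 1↦10, 2↦5, 3↦7, 4↦5, 5↦10, 6↦0, 7↦8, 8↦1, 9↦1, 10↦8]  zeros at y ∈ {0, 6}
  x = 6: [0↦0, 1↦1, 2↦9, 3↦2, 4↦2, 5↦9, 6↦1, 7↦0, 8↦6, 9↦8, 10↦6]  zeros at y ∈ {0, 7}
  x = 7: [0↦2, 1↦5, 2↦4, 3↦10, 4↦1, 5↦10, 6↦4, 7↦5, 8↦2, 9↦6, 10↦6]  zeros at y ∈ ∅
  x = 8: [0↦6, 1↦0, 2↦1, 3↦9, 4↦2, 5↦2, 6↦9, 7↦1, 8↦0, 9↦6, 10↦8]  zeros at y ∈ {1, 8}
  x = 9: [0↦1, 1↦8, 2↦0, 3↦10, 4↦5, 5↦7, 6↦5, 7↦10, 8↦0, 9↦8, 10↦1]  zeros at y ∈ {2, 8}
  x = 10: [0↦9, 1↦7, 2↦1, 3↦2, 4↦10, 5↦3, 6↦3, 7↦10, 8↦2, 9↦1, 10↦7]  zeros at y ∈ ∅
Collecting zeros: affine points = {(1, 1), (2, 7), (5, 0), (5, 6), (6, 0), (6, 7), (8, 1), (8, 8), (9, 2), (9, 8)}.
Total count |C(F_11)_aff| = 10.


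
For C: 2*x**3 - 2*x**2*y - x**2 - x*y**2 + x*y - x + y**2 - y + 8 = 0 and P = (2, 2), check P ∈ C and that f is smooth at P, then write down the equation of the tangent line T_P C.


Tangent line at P: x - 11*y + 20 = 0.

Step 1: f(2, 2) = 0, so P lies on C.
Step 2: partial derivatives
  f_x(x, y) = 6*x**2 - 4*x*y - 2*x - y**2 + y - 1, f_y(x, y) = -2*x**2 - 2*x*y + x + 2*y - 1.
  f_x(P) = 1, f_y(P) = -11 (gradient nonzero, so P is smooth).
Step 3: tangent line at P: 1·(x − 2) + -11·(y − 2) = 0.
Expanding: x - 11*y + 20 = 0.


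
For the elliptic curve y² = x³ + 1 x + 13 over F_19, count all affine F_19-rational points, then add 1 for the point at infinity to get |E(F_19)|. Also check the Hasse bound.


Affine points = {(2, 2), (2, 17), (3, 9), (3, 10), (4, 9), (4, 10), (6, 8), (6, 11), (8, 1), (8, 18), (10, 4), (10, 15), (11, 5), (11, 14), (12, 9), (12, 10), (13, 0), (14, 4), (14, 15), (18, 7), (18, 12)}; affine count = 21; |E(F_19)| = 22.

Discriminant check: Δ ∝ 4a³ + 27b² = 4·1³ + 27·13² = 4·1 + 27·169 ≡ 7 (mod 19). Nonzero ⇒ E is nonsingular.
For each x ∈ F_19, compute rhs = x³ + 1·x + 13 mod 19, then count y ∈ F_19 with y² ≡ rhs.
  x = 0: rhs = 13, matching y values: none (0 points).
  x = 1: rhs = 15, matching y values: none (0 points).
  x = 2: rhs = 4, matching y values: 2, 17 (2 points).
  x = 3: rhs = 5, matching y values: 9, 10 (2 points).
  x = 4: rhs = 5, matching y values: 9, 10 (2 points).
  x = 5: rhs = 10, matching y values: none (0 points).
  x = 6: rhs = 7, matching y values: 8, 11 (2 points).
  x = 7: rhs = 2, matching y values: none (0 points).
  x = 8: rhs = 1, matching y values: 1, 18 (2 points).
  x = 9: rhs = 10, matching y values: none (0 points).
  x = 10: rhs = 16, matching y values: 4, 15 (2 points).
  x = 11: rhs = 6, matching y values: 5, 14 (2 points).
  x = 12: rhs = 5, matching y values: 9, 10 (2 points).
  x = 13: rhs = 0, matching y values: 0 (1 points).
  x = 14: rhs = 16, matching y values: 4, 15 (2 points).
  x = 15: rhs = 2, matching y values: none (0 points).
  x = 16: rhs = 2, matching y values: none (0 points).
  x = 17: rhs = 3, matching y values: none (0 points).
  x = 18: rhs = 11, matching y values: 7, 12 (2 points).
Total affine count: 21.
Full point count |E(F_19)| = 21 + 1 = 22.
Hasse bound: |22 − (19+1)| = |2| = 2 ≤ 2√19 ≈ 8.7178 ✓.


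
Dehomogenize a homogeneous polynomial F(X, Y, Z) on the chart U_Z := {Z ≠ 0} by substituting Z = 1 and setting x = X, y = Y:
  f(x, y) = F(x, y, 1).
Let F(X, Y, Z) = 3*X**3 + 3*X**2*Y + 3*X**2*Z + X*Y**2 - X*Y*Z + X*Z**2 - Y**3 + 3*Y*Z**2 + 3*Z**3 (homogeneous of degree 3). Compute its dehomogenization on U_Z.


f(x, y) = 3*x**3 + 3*x**2*y + 3*x**2 + x*y**2 - x*y + x - y**3 + 3*y + 3

On U_Z we set Z = 1. Each monomial c·X^i·Y^j·Z^k in F becomes c·x^i·y^j·1^k = c·x^i·y^j.
Substituting Z = 1: F(X, Y, 1) = 3*x**3 + 3*x**2*y + 3*x**2 + x*y**2 - x*y + x - y**3 + 3*y + 3.
Note: deg(f) ≤ deg(F) = 3; strict inequality happens when F is divisible by Z (lost terms).


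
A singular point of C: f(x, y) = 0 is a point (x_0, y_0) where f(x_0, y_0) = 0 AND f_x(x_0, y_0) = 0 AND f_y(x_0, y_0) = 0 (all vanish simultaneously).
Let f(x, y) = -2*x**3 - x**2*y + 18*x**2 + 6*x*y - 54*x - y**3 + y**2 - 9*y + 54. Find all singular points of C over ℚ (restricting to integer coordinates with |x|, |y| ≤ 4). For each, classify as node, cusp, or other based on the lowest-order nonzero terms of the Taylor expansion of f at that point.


Singular points: {(3, 0)}; classification: cusp.

Compute partial derivatives:
  f_x = -6*x**2 - 2*x*y + 36*x + 6*y - 54.
  f_y = -x**2 + 6*x - 3*y**2 + 2*y - 9.
Scan x_0 ∈ {−4, ..., 4}. For each x_0, f_y(x_0, y) is a polynomial in y; find its integer roots y ∈ {−4, ..., 4}, then test f_x and f at those candidates.
  x = -4: f_y(-4, y) = -3*y**2 + 2*y - 49; no integer root y with |y| ≤ 4.
  x = -3: f_y(-3, y) = -3*y**2 + 2*y - 36; no integer root y with |y| ≤ 4.
  x = -2: f_y(-2, y) = -3*y**2 + 2*y - 25; no integer root y with |y| ≤ 4.
  x = -1: f_y(-1, y) = -3*y**2 + 2*y - 16; no integer root y with |y| ≤ 4.
  x = 0: f_y(0, y) = -3*y**2 + 2*y - 9; no integer root y with |y| ≤ 4.
  x = 1: f_y(1, y) = -3*y**2 + 2*y - 4; no integer root y with |y| ≤ 4.
  x = 2: f_y(2, y) = -3*y**2 + 2*y - 1; no integer root y with |y| ≤ 4.
  x = 3: f_y(3, y) = -3*y**2 + 2*y; vanishes at y ∈ {0}. (3, 0): f_x = 0, f = 0 — SINGULAR.
  x = 4: f_y(4, y) = -3*y**2 + 2*y - 1; no integer root y with |y| ≤ 4.
Only singular point on the grid: (3, 0).
Classify: substitute x = 3 + u, y = 0 + v and expand: f = -2*u**3 - u**2*v - v**3 + v**2.
No constant or linear terms (consistent with a singular point). Quadratic part: v**2. Cubic part: -2*u**3 - u**2*v - v**3.
The quadratic part v**2 is a perfect square, so there is a single (double) tangent line v = 0, i.e. y = 0. Restricting the cubic part to that line (v = 0) leaves -2*u**3 ≠ 0, so f is not divisible by v and the branch is v² ≈ 2*u**3 to lowest order — this is a cusp.
Classification: cusp.


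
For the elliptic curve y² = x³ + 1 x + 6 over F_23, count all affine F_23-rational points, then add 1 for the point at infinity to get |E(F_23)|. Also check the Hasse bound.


Affine points = {(0, 11), (0, 12), (1, 10), (1, 13), (2, 4), (2, 19), (3, 6), (3, 17), (9, 10), (9, 13), (10, 2), (10, 21), (13, 10), (13, 13), (14, 2), (14, 21), (16, 1), (16, 22), (22, 2), (22, 21)}; affine count = 20; |E(F_23)| = 21.

Discriminant check: Δ ∝ 4a³ + 27b² = 4·1³ + 27·6² = 4·1 + 27·36 ≡ 10 (mod 23). Nonzero ⇒ E is nonsingular.
For each x ∈ F_23, compute rhs = x³ + 1·x + 6 mod 23, then count y ∈ F_23 with y² ≡ rhs.
  x = 0: rhs = 6, matching y values: 11, 12 (2 points).
  x = 1: rhs = 8, matching y values: 10, 13 (2 points).
  x = 2: rhs = 16, matching y values: 4, 19 (2 points).
  x = 3: rhs = 13, matching y values: 6, 17 (2 points).
  x = 4: rhs = 5, matching y values: none (0 points).
  x = 5: rhs = 21, matching y values: none (0 points).
  x = 6: rhs = 21, matching y values: none (0 points).
  x = 7: rhs = 11, matching y values: none (0 points).
  x = 8: rhs = 20, matching y values: none (0 points).
  x = 9: rhs = 8, matching y values: 10, 13 (2 points).
  x = 10: rhs = 4, matching y values: 2, 21 (2 points).
  x = 11: rhs = 14, matching y values: none (0 points).
  x = 12: rhs = 21, matching y values: none (0 points).
  x = 13: rhs = 8, matching y values: 10, 13 (2 points).
  x = 14: rhs = 4, matching y values: 2, 21 (2 points).
  x = 15: rhs = 15, matching y values: none (0 points).
  x = 16: rhs = 1, matching y values: 1, 22 (2 points).
  x = 17: rhs = 14, matching y values: none (0 points).
  x = 18: rhs = 14, matching y values: none (0 points).
  x = 19: rhs = 7, matching y values: none (0 points).
  x = 20: rhs = 22, matching y values: none (0 points).
  x = 21: rhs = 19, matching y values: none (0 points).
  x = 22: rhs = 4, matching y values: 2, 21 (2 points).
Total affine count: 20.
Full point count |E(F_23)| = 20 + 1 = 21.
Hasse bound: |21 − (23+1)| = |-3| = 3 ≤ 2√23 ≈ 9.5917 ✓.


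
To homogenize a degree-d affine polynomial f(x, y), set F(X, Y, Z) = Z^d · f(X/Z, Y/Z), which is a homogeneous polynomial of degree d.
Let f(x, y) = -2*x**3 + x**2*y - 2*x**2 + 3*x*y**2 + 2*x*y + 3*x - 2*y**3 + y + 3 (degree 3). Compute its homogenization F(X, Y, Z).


F(X, Y, Z) = -2*X**3 + X**2*Y - 2*X**2*Z + 3*X*Y**2 + 2*X*Y*Z + 3*X*Z**2 - 2*Y**3 + Y*Z**2 + 3*Z**3

deg(f) = 3.
Substitute x = X/Z, y = Y/Z into f, then multiply by Z^3.
  monomial -2·x^3·y^0 ↦ -2·X^3·Y^0·Z^0.
  monomial 1·x^2·y^1 ↦ 1·X^2·Y^1·Z^0.
  monomial -2·x^2·y^0 ↦ -2·X^2·Y^0·Z^1.
  monomial 3·x^1·y^2 ↦ 3·X^1·Y^2·Z^0.
  monomial 2·x^1·y^1 ↦ 2·X^1·Y^1·Z^1.
  monomial 3·x^1·y^0 ↦ 3·X^1·Y^0·Z^2.
  monomial -2·x^0·y^3 ↦ -2·X^0·Y^3·Z^0.
  monomial 1·x^0·y^1 ↦ 1·X^0·Y^1·Z^2.
  monomial 3·x^0·y^0 ↦ 3·X^0·Y^0·Z^3.
Collecting: F(X, Y, Z) = -2*X**3 + X**2*Y - 2*X**2*Z + 3*X*Y**2 + 2*X*Y*Z + 3*X*Z**2 - 2*Y**3 + Y*Z**2 + 3*Z**3.


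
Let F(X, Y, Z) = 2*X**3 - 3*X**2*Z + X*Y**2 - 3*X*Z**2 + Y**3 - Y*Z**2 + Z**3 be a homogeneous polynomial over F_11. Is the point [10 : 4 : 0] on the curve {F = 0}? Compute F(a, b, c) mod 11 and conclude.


F(10,4,0) ≡ 2 (mod 11); P is NOT on the curve.

Evaluate F(10, 4, 0) term-by-term (mod 11).
  2*X**3 ↦ 2·1000·1·1 = 2000
  -3*X**2*Z ↦ -3·100·1·0 = 0
  X*Y**2 ↦ 1·10·16·1 = 160
  -3*X*Z**2 ↦ -3·10·1·0 = 0
  Y**3 ↦ 1·1·64·1 = 64
  -Y*Z**2 ↦ -1·1·4·0 = 0
  Z**3 ↦ 1·1·1·0 = 0
Sum: F(10, 4, 0) = (2000) + (0) + (160) + (0) + (64) + (0) + (0) = 2224.
Reducing mod 11: 2224 ≡ 2 (mod 11).
Since F(a, b, c) ≡ 2 ≠ 0 (mod 11), P does NOT lie on the curve.


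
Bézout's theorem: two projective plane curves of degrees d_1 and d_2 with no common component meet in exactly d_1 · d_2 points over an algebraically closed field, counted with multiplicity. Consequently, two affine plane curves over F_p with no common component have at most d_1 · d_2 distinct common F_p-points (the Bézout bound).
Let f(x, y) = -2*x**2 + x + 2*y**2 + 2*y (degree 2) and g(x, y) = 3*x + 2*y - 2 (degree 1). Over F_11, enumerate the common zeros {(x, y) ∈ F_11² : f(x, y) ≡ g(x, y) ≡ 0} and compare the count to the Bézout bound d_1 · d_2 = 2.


Common zeros: ∅; count = 0; Bézout bound = 2.

deg(f) = 2, deg(g) = 1, so Bézout bound = 2.
Scan x ∈ F_11. For each x, list the y ∈ F_11 with f(x, y) ≡ 0 and those with g(x, y) ≡ 0 (mod 11); the common zeros in that column are the intersection.
  x = 0: f ≡ 0 at y ∈ {0, 10}; g ≡ 0 at y ∈ {1}; common: ∅.
  x = 1: f ≡ 0 at y ∈ {2, 8}; g ≡ 0 at y ∈ {5}; common: ∅.
  x = 2: f ≡ 0 at y ∈ ∅; g ≡ 0 at y ∈ {9}; common: ∅.
  x = 3: f ≡ 0 at y ∈ {1, 9}; g ≡ 0 at y ∈ {2}; common: ∅.
  x = 4: f ≡ 0 at y ∈ ∅; g ≡ 0 at y ∈ {6}; common: ∅.
  x = 5: f ≡ 0 at y ∈ {2, 8}; g ≡ 0 at y ∈ {10}; common: ∅.
  x = 6: f ≡ 0 at y ∈ {0, 10}; g ≡ 0 at y ∈ {3}; common: ∅.
  x = 7: f ≡ 0 at y ∈ ∅; g ≡ 0 at y ∈ {7}; common: ∅.
  x = 8: f ≡ 0 at y ∈ ∅; g ≡ 0 at y ∈ {0}; common: ∅.
  x = 9: f ≡ 0 at y ∈ ∅; g ≡ 0 at y ∈ {4}; common: ∅.
  x = 10: f ≡ 0 at y ∈ ∅; g ≡ 0 at y ∈ {8}; common: ∅.
Collecting: common zeros = ∅, so the count is 0.
Comparison with the Bézout bound: 0 ≤ 2 = deg(f)·deg(g), as expected for curves with no common component (the affine F_11-count falls short of the bound because intersections may lie at infinity, over extension fields, or carry multiplicity).


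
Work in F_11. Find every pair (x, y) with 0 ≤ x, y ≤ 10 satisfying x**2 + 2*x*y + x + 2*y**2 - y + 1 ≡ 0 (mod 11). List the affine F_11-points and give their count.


Affine F_11-points: {(0, 8), (0, 9), (3, 5), (3, 9), (5, 4), (5, 8), (8, 4), (8, 5), (9, 1), (9, 7), (10, 1), (10, 6)}; count = 12.

For each of the 121 pairs (x, y) ∈ F_11², evaluate f(x, y) mod 11. Record the zeros.
  x = 0: [0↦1, 1↦2, 2↦7, 3↦5, 4↦7, 5↦2, 6↦1, 7↦4, 8↦0, 9↦0, 10↦4]  zeros at y ∈ {8, 9}
  x = 1: [0↦3, 1↦6, 2↦2, 3↦2, 4↦6, 5↦3, 6↦4, 7↦9, 8↦7, 9↦9, 10↦4]  zeros at y ∈ ∅
  x = 2: [0↦7, 1↦1, 2↦10, 3↦1, 4↦7, 5↦6, 6↦9, 7↦5, 8↦5, 9↦9, 10↦6]  zeros at y ∈ ∅
  x = 3: [0↦2, 1↦9, 2↦9, 3↦2, 4↦10, 5↦0, 6↦5, 7↦3, 8↦5, 9↦0, 10↦10]  zeros at y ∈ {5, 9}
  x = 4: [0↦10, 1↦8, 2↦10, 3↦5, 4↦4, 5↦7, 6↦3, 7↦3, 8↦7, 9↦4, 10↦5]  zeros at y ∈ ∅
  x = 5: [0↦9, 1↦9, 2↦2, 3↦10, 4↦0, 5↦5, 6↦3, 7↦5, 8↦0, 9↦10, 10↦2]  zeros at y ∈ {4, 8}
  x = 6: [0↦10, 1↦1, 2↦7, 3↦6, 4↦9, 5↦5, 6↦5, 7↦9, 8↦6, 9↦7, 10↦1]  zeros at y ∈ ∅
  x = 7: [0↦2, 1↦6, 2↦3, 3↦4, 4↦9, 5↦7, 6↦9, 7↦4, 8↦3, 9↦6, 10↦2]  zeros at y ∈ ∅
  x = 8: [0↦7, 1↦2, 2↦1, 3↦4, 4↦0, 5↦0, 6↦4, 7↦1, 8↦2, 9↦7, 10↦5]  zeros at y ∈ {4, 5}
  x = 9: [0↦3, 1↦0, 2↦1, 3↦6, 4↦4, 5↦6, 6↦1, 7↦0, 8↦3, 9↦10, 10↦10]  zeros at y ∈ {1, 7}
  x = 10: [0↦1, 1↦0, 2↦3, 3↦10, 4↦10, 5↦3, 6↦0, 7↦1, 8↦6, 9↦4, 10↦6]  zeros at y ∈ {1, 6}
Collecting zeros: affine points = {(0, 8), (0, 9), (3, 5), (3, 9), (5, 4), (5, 8), (8, 4), (8, 5), (9, 1), (9, 7), (10, 1), (10, 6)}.
Total count |C(F_11)_aff| = 12.


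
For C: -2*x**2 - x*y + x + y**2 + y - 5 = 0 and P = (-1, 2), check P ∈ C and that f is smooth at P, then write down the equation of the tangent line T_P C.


Tangent line at P: 3*x + 6*y - 9 = 0.

Step 1: f(-1, 2) = 0, so P lies on C.
Step 2: partial derivatives
  f_x(x, y) = -4*x - y + 1, f_y(x, y) = -x + 2*y + 1.
  f_x(P) = 3, f_y(P) = 6 (gradient nonzero, so P is smooth).
Step 3: tangent line at P: 3·(x − -1) + 6·(y − 2) = 0.
Expanding: 3*x + 6*y - 9 = 0.


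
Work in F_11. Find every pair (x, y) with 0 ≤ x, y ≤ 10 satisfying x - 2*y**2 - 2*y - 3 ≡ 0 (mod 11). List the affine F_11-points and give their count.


Affine F_11-points: {(3, 0), (3, 10), (4, 2), (4, 8), (5, 3), (5, 7), (7, 1), (7, 9), (8, 5), (10, 4), (10, 6)}; count = 11.

For each of the 121 pairs (x, y) ∈ F_11², evaluate f(x, y) mod 11. Record the zeros.
  x = 0: [0↦8, 1↦4, 2↦7, 3↦6, 4↦1, 5↦3, 6↦1, 7↦6, 8↦7, 9↦4, 10↦8]  zeros at y ∈ ∅
  x = 1: [0↦9, 1↦5, 2↦8, 3↦7, 4↦2, 5↦4, 6↦2, 7↦7, 8↦8, 9↦5, 10↦9]  zeros at y ∈ ∅
  x = 2: [0↦10, 1↦6, 2↦9, 3↦8, 4↦3, 5↦5, 6↦3, 7↦8, 8↦9, 9↦6, 10↦10]  zeros at y ∈ ∅
  x = 3: [0↦0, 1↦7, 2↦10, 3↦9, 4↦4, 5↦6, 6↦4, 7↦9, 8↦10, 9↦7, 10↦0]  zeros at y ∈ {0, 10}
  x = 4: [0↦1, 1↦8, 2↦0, 3↦10, 4↦5, 5↦7, 6↦5, 7↦10, 8↦0, 9↦8, 10↦1]  zeros at y ∈ {2, 8}
  x = 5: [0↦2, 1↦9, 2↦1, 3↦0, 4↦6, 5↦8, 6↦6, 7↦0, 8↦1, 9↦9, 10↦2]  zeros at y ∈ {3, 7}
  x = 6: [0↦3, 1↦10, 2↦2, 3↦1, 4↦7, 5↦9, 6↦7, 7↦1, 8↦2, 9↦10, 10↦3]  zeros at y ∈ ∅
  x = 7: [0↦4, 1↦0, 2↦3, 3↦2, 4↦8, 5↦10, 6↦8, 7↦2, 8↦3, 9↦0, 10↦4]  zeros at y ∈ {1, 9}
  x = 8: [0↦5, 1↦1, 2↦4, 3↦3, 4↦9, 5↦0, 6↦9, 7↦3, 8↦4, 9↦1, 10↦5]  zeros at y ∈ {5}
  x = 9: [0↦6, 1↦2, 2↦5, 3↦4, 4↦10, 5↦1, 6↦10, 7↦4, 8↦5, 9↦2, 10↦6]  zeros at y ∈ ∅
  x = 10: [0↦7, 1↦3, 2↦6, 3↦5, 4↦0, 5↦2, 6↦0, 7↦5, 8↦6, 9↦3, 10↦7]  zeros at y ∈ {4, 6}
Collecting zeros: affine points = {(3, 0), (3, 10), (4, 2), (4, 8), (5, 3), (5, 7), (7, 1), (7, 9), (8, 5), (10, 4), (10, 6)}.
Total count |C(F_11)_aff| = 11.


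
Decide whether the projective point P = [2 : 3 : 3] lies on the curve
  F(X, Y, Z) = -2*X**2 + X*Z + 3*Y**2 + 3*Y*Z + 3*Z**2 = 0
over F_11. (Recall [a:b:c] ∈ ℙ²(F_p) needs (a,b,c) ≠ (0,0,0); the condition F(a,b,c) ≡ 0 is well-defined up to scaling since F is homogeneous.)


F(2,3,3) ≡ 2 (mod 11); P is NOT on the curve.

Evaluate F(2, 3, 3) term-by-term (mod 11).
  -2*X**2 ↦ -2·4·1·1 = -8
  X*Z ↦ 1·2·1·3 = 6
  3*Y**2 ↦ 3·1·9·1 = 27
  3*Y*Z ↦ 3·1·3·3 = 27
  3*Z**2 ↦ 3·1·1·9 = 27
Sum: F(2, 3, 3) = (-8) + (6) + (27) + (27) + (27) = 79.
Reducing mod 11: 79 ≡ 2 (mod 11).
Since F(a, b, c) ≡ 2 ≠ 0 (mod 11), P does NOT lie on the curve.


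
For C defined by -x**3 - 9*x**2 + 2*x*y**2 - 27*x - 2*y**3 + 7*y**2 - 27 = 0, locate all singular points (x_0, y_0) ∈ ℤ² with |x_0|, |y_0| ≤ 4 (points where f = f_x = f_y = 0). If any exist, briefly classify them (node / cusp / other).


Singular points: {(-3, 0)}; classification: cusp.

Compute partial derivatives:
  f_x = -3*x**2 - 18*x + 2*y**2 - 27.
  f_y = 4*x*y - 6*y**2 + 14*y.
Scan x_0 ∈ {−4, ..., 4}. For each x_0, f_y(x_0, y) is a polynomial in y; find its integer roots y ∈ {−4, ..., 4}, then test f_x and f at those candidates.
  x = -4: f_y(-4, y) = -6*y**2 - 2*y; vanishes at y ∈ {0}. (-4, 0): f_x = -3 ≠ 0.
  x = -3: f_y(-3, y) = -6*y**2 + 2*y; vanishes at y ∈ {0}. (-3, 0): f_x = 0, f = 0 — SINGULAR.
  x = -2: f_y(-2, y) = -6*y**2 + 6*y; vanishes at y ∈ {0, 1}. (-2, 0): f_x = -3 ≠ 0; (-2, 1): f_x = -1 ≠ 0.
  x = -1: f_y(-1, y) = -6*y**2 + 10*y; vanishes at y ∈ {0}. (-1, 0): f_x = -12 ≠ 0.
  x = 0: f_y(0, y) = -6*y**2 + 14*y; vanishes at y ∈ {0}. (0, 0): f_x = -27 ≠ 0.
  x = 1: f_y(1, y) = -6*y**2 + 18*y; vanishes at y ∈ {0, 3}. (1, 0): f_x = -48 ≠ 0; (1, 3): f_x = -30 ≠ 0.
  x = 2: f_y(2, y) = -6*y**2 + 22*y; vanishes at y ∈ {0}. (2, 0): f_x = -75 ≠ 0.
  x = 3: f_y(3, y) = -6*y**2 + 26*y; vanishes at y ∈ {0}. (3, 0): f_x = -108 ≠ 0.
  x = 4: f_y(4, y) = -6*y**2 + 30*y; vanishes at y ∈ {0}. (4, 0): f_x = -147 ≠ 0.
Only singular point on the grid: (-3, 0).
Classify: substitute x = -3 + u, y = 0 + v and expand: f = -u**3 + 2*u*v**2 - 2*v**3 + v**2.
No constant or linear terms (consistent with a singular point). Quadratic part: v**2. Cubic part: -u**3 + 2*u*v**2 - 2*v**3.
The quadratic part v**2 is a perfect square, so there is a single (double) tangent line v = 0, i.e. y = 0. Restricting the cubic part to that line (v = 0) leaves -u**3 ≠ 0, so f is not divisible by v and the branch is v² ≈ u**3 to lowest order — this is a cusp.
Classification: cusp.


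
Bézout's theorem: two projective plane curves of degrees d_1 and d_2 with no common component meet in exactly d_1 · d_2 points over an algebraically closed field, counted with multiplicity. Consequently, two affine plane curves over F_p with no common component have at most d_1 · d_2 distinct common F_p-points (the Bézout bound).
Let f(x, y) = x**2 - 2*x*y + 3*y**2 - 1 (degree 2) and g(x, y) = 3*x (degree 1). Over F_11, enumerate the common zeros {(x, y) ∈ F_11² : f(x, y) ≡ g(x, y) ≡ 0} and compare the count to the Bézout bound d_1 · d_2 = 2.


Common zeros: {(0, 2), (0, 9)}; count = 2; Bézout bound = 2.

deg(f) = 2, deg(g) = 1, so Bézout bound = 2.
Scan x ∈ F_11. For each x, list the y ∈ F_11 with f(x, y) ≡ 0 and those with g(x, y) ≡ 0 (mod 11); the common zeros in that column are the intersection.
  x = 0: f ≡ 0 at y ∈ {2, 9}; g ≡ 0 at y ∈ {0, 1, 2, 3, 4, 5, 6, 7, 8, 9, 10}; common: {2, 9}.
  x = 1: f ≡ 0 at y ∈ {0, 8}; g ≡ 0 at y ∈ ∅; common: ∅.
  x = 2: f ≡ 0 at y ∈ ∅; g ≡ 0 at y ∈ ∅; common: ∅.
  x = 3: f ≡ 0 at y ∈ ∅; g ≡ 0 at y ∈ ∅; common: ∅.
  x = 4: f ≡ 0 at y ∈ {2, 8}; g ≡ 0 at y ∈ ∅; common: ∅.
  x = 5: f ≡ 0 at y ∈ ∅; g ≡ 0 at y ∈ ∅; common: ∅.
  x = 6: f ≡ 0 at y ∈ ∅; g ≡ 0 at y ∈ ∅; common: ∅.
  x = 7: f ≡ 0 at y ∈ {3, 9}; g ≡ 0 at y ∈ ∅; common: ∅.
  x = 8: f ≡ 0 at y ∈ ∅; g ≡ 0 at y ∈ ∅; common: ∅.
  x = 9: f ≡ 0 at y ∈ ∅; g ≡ 0 at y ∈ ∅; common: ∅.
  x = 10: f ≡ 0 at y ∈ {0, 3}; g ≡ 0 at y ∈ ∅; common: ∅.
Collecting: common zeros = {(0, 2), (0, 9)}, so the count is 2.
Comparison with the Bézout bound: 2 ≤ 2 = deg(f)·deg(g), as expected for curves with no common component (the bound is attained).


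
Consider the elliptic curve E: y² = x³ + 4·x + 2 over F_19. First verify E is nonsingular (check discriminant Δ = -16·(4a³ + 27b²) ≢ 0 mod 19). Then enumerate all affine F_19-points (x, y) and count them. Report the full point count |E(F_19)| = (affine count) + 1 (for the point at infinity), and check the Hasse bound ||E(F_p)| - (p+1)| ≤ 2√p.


Affine points = {(1, 8), (1, 11), (4, 5), (4, 14), (9, 8), (9, 11), (10, 4), (10, 15), (11, 3), (11, 16), (12, 7), (12, 12), (13, 3), (13, 16), (14, 3), (14, 16), (15, 6), (15, 13), (16, 1), (16, 18), (17, 9), (17, 10), (18, 4), (18, 15)}; affine count = 24; |E(F_19)| = 25.

Discriminant check: Δ ∝ 4a³ + 27b² = 4·4³ + 27·2² = 4·64 + 27·4 ≡ 3 (mod 19). Nonzero ⇒ E is nonsingular.
For each x ∈ F_19, compute rhs = x³ + 4·x + 2 mod 19, then count y ∈ F_19 with y² ≡ rhs.
  x = 0: rhs = 2, matching y values: none (0 points).
  x = 1: rhs = 7, matching y values: 8, 11 (2 points).
  x = 2: rhs = 18, matching y values: none (0 points).
  x = 3: rhs = 3, matching y values: none (0 points).
  x = 4: rhs = 6, matching y values: 5, 14 (2 points).
  x = 5: rhs = 14, matching y values: none (0 points).
  x = 6: rhs = 14, matching y values: none (0 points).
  x = 7: rhs = 12, matching y values: none (0 points).
  x = 8: rhs = 14, matching y values: none (0 points).
  x = 9: rhs = 7, matching y values: 8, 11 (2 points).
  x = 10: rhs = 16, matching y values: 4, 15 (2 points).
  x = 11: rhs = 9, matching y values: 3, 16 (2 points).
  x = 12: rhs = 11, matching y values: 7, 12 (2 points).
  x = 13: rhs = 9, matching y values: 3, 16 (2 points).
  x = 14: rhs = 9, matching y values: 3, 16 (2 points).
  x = 15: rhs = 17, matching y values: 6, 13 (2 points).
  x = 16: rhs = 1, matching y values: 1, 18 (2 points).
  x = 17: rhs = 5, matching y values: 9, 10 (2 points).
  x = 18: rhs = 16, matching y values: 4, 15 (2 points).
Total affine count: 24.
Full point count |E(F_19)| = 24 + 1 = 25.
Hasse bound: |25 − (19+1)| = |5| = 5 ≤ 2√19 ≈ 8.7178 ✓.


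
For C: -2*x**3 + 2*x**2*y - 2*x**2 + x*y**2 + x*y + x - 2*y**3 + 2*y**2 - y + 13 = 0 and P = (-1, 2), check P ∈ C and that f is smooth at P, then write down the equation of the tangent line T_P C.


Tangent line at P: -3*x - 20*y + 37 = 0.

Step 1: f(-1, 2) = 0, so P lies on C.
Step 2: partial derivatives
  f_x(x, y) = -6*x**2 + 4*x*y - 4*x + y**2 + y + 1, f_y(x, y) = 2*x**2 + 2*x*y + x - 6*y**2 + 4*y - 1.
  f_x(P) = -3, f_y(P) = -20 (gradient nonzero, so P is smooth).
Step 3: tangent line at P: -3·(x − -1) + -20·(y − 2) = 0.
Expanding: -3*x - 20*y + 37 = 0.


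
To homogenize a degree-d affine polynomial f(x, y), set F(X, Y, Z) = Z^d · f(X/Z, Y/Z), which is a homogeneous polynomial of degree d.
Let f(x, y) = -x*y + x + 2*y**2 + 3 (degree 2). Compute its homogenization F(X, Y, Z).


F(X, Y, Z) = -X*Y + X*Z + 2*Y**2 + 3*Z**2

deg(f) = 2.
Substitute x = X/Z, y = Y/Z into f, then multiply by Z^2.
  monomial -1·x^1·y^1 ↦ -1·X^1·Y^1·Z^0.
  monomial 1·x^1·y^0 ↦ 1·X^1·Y^0·Z^1.
  monomial 2·x^0·y^2 ↦ 2·X^0·Y^2·Z^0.
  monomial 3·x^0·y^0 ↦ 3·X^0·Y^0·Z^2.
Collecting: F(X, Y, Z) = -X*Y + X*Z + 2*Y**2 + 3*Z**2.


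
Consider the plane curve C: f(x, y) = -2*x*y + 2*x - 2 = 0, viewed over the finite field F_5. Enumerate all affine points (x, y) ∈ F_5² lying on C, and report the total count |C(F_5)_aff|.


Affine F_5-points: {(1, 0), (2, 3), (3, 4), (4, 2)}; count = 4.

For each of the 25 pairs (x, y) ∈ F_5², evaluate f(x, y) mod 5. Record the zeros.
  x = 0: [0↦3, 1↦3, 2↦3, 3↦3, 4↦3]  zeros at y ∈ ∅
  x = 1: [0↦0, 1↦3, 2↦1, 3↦4, 4↦2]  zeros at y ∈ {0}
  x = 2: [0↦2, 1↦3, 2↦4, 3↦0, 4↦1]  zeros at y ∈ {3}
  x = 3: [0↦4, 1↦3, 2↦2, 3↦1, 4↦0]  zeros at y ∈ {4}
  x = 4: [0↦1, 1↦3, 2↦0, 3↦2, 4↦4]  zeros at y ∈ {2}
Collecting zeros: affine points = {(1, 0), (2, 3), (3, 4), (4, 2)}.
Total count |C(F_5)_aff| = 4.


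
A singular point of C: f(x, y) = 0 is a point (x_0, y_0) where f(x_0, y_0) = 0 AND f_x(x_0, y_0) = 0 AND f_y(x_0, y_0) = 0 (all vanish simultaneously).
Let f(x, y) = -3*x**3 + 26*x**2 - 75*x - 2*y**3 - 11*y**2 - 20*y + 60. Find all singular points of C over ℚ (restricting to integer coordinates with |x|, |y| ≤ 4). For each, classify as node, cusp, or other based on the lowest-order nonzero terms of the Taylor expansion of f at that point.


Singular points: {(3, -2)}; classification: node.

Compute partial derivatives:
  f_x = -9*x**2 + 52*x - 75.
  f_y = -6*y**2 - 22*y - 20.
Scan x_0 ∈ {−4, ..., 4}. For each x_0, f_y(x_0, y) is a polynomial in y; find its integer roots y ∈ {−4, ..., 4}, then test f_x and f at those candidates.
  x = -4: f_y(-4, y) = -6*y**2 - 22*y - 20; vanishes at y ∈ {-2}. (-4, -2): f_x = -427 ≠ 0.
  x = -3: f_y(-3, y) = -6*y**2 - 22*y - 20; vanishes at y ∈ {-2}. (-3, -2): f_x = -312 ≠ 0.
  x = -2: f_y(-2, y) = -6*y**2 - 22*y - 20; vanishes at y ∈ {-2}. (-2, -2): f_x = -215 ≠ 0.
  x = -1: f_y(-1, y) = -6*y**2 - 22*y - 20; vanishes at y ∈ {-2}. (-1, -2): f_x = -136 ≠ 0.
  x = 0: f_y(0, y) = -6*y**2 - 22*y - 20; vanishes at y ∈ {-2}. (0, -2): f_x = -75 ≠ 0.
  x = 1: f_y(1, y) = -6*y**2 - 22*y - 20; vanishes at y ∈ {-2}. (1, -2): f_x = -32 ≠ 0.
  x = 2: f_y(2, y) = -6*y**2 - 22*y - 20; vanishes at y ∈ {-2}. (2, -2): f_x = -7 ≠ 0.
  x = 3: f_y(3, y) = -6*y**2 - 22*y - 20; vanishes at y ∈ {-2}. (3, -2): f_x = 0, f = 0 — SINGULAR.
  x = 4: f_y(4, y) = -6*y**2 - 22*y - 20; vanishes at y ∈ {-2}. (4, -2): f_x = -11 ≠ 0.
Only singular point on the grid: (3, -2).
Classify: substitute x = 3 + u, y = -2 + v and expand: f = -3*u**3 - u**2 - 2*v**3 + v**2.
No constant or linear terms (consistent with a singular point). Quadratic part: -u**2 + v**2. Cubic part: -3*u**3 - 2*v**3.
The quadratic part v**2 - u**2 = (v − u)(v + u) splits into two distinct linear factors, so there are two distinct tangent lines y − -2 = ±(x − 3) — this is a node (ordinary double point).
Classification: node.


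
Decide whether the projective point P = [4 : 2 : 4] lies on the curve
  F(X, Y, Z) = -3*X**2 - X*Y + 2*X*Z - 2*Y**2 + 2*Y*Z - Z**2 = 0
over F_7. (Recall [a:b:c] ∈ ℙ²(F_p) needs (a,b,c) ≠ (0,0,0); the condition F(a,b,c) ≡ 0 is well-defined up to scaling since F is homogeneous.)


F(4,2,4) ≡ 3 (mod 7); P is NOT on the curve.

Evaluate F(4, 2, 4) term-by-term (mod 7).
  -3*X**2 ↦ -3·16·1·1 = -48
  -X*Y ↦ -1·4·2·1 = -8
  2*X*Z ↦ 2·4·1·4 = 32
  -2*Y**2 ↦ -2·1·4·1 = -8
  2*Y*Z ↦ 2·1·2·4 = 16
  -Z**2 ↦ -1·1·1·16 = -16
Sum: F(4, 2, 4) = (-48) + (-8) + (32) + (-8) + (16) + (-16) = -32.
Reducing mod 7: -32 ≡ 3 (mod 7).
Since F(a, b, c) ≡ 3 ≠ 0 (mod 7), P does NOT lie on the curve.


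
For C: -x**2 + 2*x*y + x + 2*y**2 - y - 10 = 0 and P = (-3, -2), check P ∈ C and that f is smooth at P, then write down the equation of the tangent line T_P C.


Tangent line at P: 3*x - 15*y - 21 = 0.

Step 1: f(-3, -2) = 0, so P lies on C.
Step 2: partial derivatives
  f_x(x, y) = -2*x + 2*y + 1, f_y(x, y) = 2*x + 4*y - 1.
  f_x(P) = 3, f_y(P) = -15 (gradient nonzero, so P is smooth).
Step 3: tangent line at P: 3·(x − -3) + -15·(y − -2) = 0.
Expanding: 3*x - 15*y - 21 = 0.


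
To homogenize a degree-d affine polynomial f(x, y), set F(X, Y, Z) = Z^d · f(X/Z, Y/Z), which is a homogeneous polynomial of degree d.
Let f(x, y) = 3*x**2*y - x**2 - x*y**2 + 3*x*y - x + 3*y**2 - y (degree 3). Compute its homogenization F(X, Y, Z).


F(X, Y, Z) = 3*X**2*Y - X**2*Z - X*Y**2 + 3*X*Y*Z - X*Z**2 + 3*Y**2*Z - Y*Z**2

deg(f) = 3.
Substitute x = X/Z, y = Y/Z into f, then multiply by Z^3.
  monomial 3·x^2·y^1 ↦ 3·X^2·Y^1·Z^0.
  monomial -1·x^2·y^0 ↦ -1·X^2·Y^0·Z^1.
  monomial -1·x^1·y^2 ↦ -1·X^1·Y^2·Z^0.
  monomial 3·x^1·y^1 ↦ 3·X^1·Y^1·Z^1.
  monomial -1·x^1·y^0 ↦ -1·X^1·Y^0·Z^2.
  monomial 3·x^0·y^2 ↦ 3·X^0·Y^2·Z^1.
  monomial -1·x^0·y^1 ↦ -1·X^0·Y^1·Z^2.
Collecting: F(X, Y, Z) = 3*X**2*Y - X**2*Z - X*Y**2 + 3*X*Y*Z - X*Z**2 + 3*Y**2*Z - Y*Z**2.
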